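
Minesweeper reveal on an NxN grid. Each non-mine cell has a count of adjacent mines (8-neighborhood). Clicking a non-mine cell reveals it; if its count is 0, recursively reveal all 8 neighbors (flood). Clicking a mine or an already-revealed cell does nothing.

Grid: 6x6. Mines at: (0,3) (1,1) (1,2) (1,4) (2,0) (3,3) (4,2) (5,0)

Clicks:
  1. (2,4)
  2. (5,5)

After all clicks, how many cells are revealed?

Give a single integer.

Click 1 (2,4) count=2: revealed 1 new [(2,4)] -> total=1
Click 2 (5,5) count=0: revealed 9 new [(2,5) (3,4) (3,5) (4,3) (4,4) (4,5) (5,3) (5,4) (5,5)] -> total=10

Answer: 10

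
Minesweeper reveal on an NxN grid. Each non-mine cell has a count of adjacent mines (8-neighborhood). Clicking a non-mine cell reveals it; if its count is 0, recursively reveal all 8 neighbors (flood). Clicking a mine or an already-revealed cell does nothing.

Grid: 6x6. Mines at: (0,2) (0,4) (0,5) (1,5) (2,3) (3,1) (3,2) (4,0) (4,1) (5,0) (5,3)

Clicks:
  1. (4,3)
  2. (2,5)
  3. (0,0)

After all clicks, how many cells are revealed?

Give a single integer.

Answer: 8

Derivation:
Click 1 (4,3) count=2: revealed 1 new [(4,3)] -> total=1
Click 2 (2,5) count=1: revealed 1 new [(2,5)] -> total=2
Click 3 (0,0) count=0: revealed 6 new [(0,0) (0,1) (1,0) (1,1) (2,0) (2,1)] -> total=8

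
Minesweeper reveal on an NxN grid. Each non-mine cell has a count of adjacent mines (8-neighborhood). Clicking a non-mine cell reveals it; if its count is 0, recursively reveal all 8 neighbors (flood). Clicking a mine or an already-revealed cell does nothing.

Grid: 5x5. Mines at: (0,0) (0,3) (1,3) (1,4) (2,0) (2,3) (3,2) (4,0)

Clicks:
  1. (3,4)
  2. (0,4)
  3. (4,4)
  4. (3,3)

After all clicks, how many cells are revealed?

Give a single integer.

Click 1 (3,4) count=1: revealed 1 new [(3,4)] -> total=1
Click 2 (0,4) count=3: revealed 1 new [(0,4)] -> total=2
Click 3 (4,4) count=0: revealed 3 new [(3,3) (4,3) (4,4)] -> total=5
Click 4 (3,3) count=2: revealed 0 new [(none)] -> total=5

Answer: 5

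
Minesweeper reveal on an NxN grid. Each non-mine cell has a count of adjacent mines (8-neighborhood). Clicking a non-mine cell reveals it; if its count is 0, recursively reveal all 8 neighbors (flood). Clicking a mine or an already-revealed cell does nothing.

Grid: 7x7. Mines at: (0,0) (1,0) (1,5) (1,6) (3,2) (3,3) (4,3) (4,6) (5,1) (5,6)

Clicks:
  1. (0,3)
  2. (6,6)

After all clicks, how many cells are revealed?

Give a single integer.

Answer: 13

Derivation:
Click 1 (0,3) count=0: revealed 12 new [(0,1) (0,2) (0,3) (0,4) (1,1) (1,2) (1,3) (1,4) (2,1) (2,2) (2,3) (2,4)] -> total=12
Click 2 (6,6) count=1: revealed 1 new [(6,6)] -> total=13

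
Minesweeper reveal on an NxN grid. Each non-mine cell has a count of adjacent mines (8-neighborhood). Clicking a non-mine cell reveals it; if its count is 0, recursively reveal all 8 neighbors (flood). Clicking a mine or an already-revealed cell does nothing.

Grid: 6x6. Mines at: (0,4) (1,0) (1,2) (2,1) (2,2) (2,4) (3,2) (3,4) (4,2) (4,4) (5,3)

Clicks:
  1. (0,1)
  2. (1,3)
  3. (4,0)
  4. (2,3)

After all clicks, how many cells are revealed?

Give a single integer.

Click 1 (0,1) count=2: revealed 1 new [(0,1)] -> total=1
Click 2 (1,3) count=4: revealed 1 new [(1,3)] -> total=2
Click 3 (4,0) count=0: revealed 6 new [(3,0) (3,1) (4,0) (4,1) (5,0) (5,1)] -> total=8
Click 4 (2,3) count=5: revealed 1 new [(2,3)] -> total=9

Answer: 9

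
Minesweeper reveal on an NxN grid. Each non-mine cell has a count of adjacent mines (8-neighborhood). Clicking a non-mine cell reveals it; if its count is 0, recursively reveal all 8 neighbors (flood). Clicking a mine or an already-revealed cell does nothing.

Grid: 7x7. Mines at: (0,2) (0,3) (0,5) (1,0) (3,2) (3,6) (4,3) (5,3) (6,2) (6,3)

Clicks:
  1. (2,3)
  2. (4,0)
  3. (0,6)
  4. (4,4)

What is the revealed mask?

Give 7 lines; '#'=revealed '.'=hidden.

Click 1 (2,3) count=1: revealed 1 new [(2,3)] -> total=1
Click 2 (4,0) count=0: revealed 10 new [(2,0) (2,1) (3,0) (3,1) (4,0) (4,1) (5,0) (5,1) (6,0) (6,1)] -> total=11
Click 3 (0,6) count=1: revealed 1 new [(0,6)] -> total=12
Click 4 (4,4) count=2: revealed 1 new [(4,4)] -> total=13

Answer: ......#
.......
##.#...
##.....
##..#..
##.....
##.....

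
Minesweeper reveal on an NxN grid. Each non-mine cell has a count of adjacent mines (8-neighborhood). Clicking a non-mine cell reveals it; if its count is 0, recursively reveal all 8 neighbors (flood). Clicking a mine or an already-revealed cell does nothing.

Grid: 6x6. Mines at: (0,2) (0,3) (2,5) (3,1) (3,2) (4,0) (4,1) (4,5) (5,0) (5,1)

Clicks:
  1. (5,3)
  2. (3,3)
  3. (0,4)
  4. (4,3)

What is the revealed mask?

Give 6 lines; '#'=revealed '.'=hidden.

Click 1 (5,3) count=0: revealed 6 new [(4,2) (4,3) (4,4) (5,2) (5,3) (5,4)] -> total=6
Click 2 (3,3) count=1: revealed 1 new [(3,3)] -> total=7
Click 3 (0,4) count=1: revealed 1 new [(0,4)] -> total=8
Click 4 (4,3) count=1: revealed 0 new [(none)] -> total=8

Answer: ....#.
......
......
...#..
..###.
..###.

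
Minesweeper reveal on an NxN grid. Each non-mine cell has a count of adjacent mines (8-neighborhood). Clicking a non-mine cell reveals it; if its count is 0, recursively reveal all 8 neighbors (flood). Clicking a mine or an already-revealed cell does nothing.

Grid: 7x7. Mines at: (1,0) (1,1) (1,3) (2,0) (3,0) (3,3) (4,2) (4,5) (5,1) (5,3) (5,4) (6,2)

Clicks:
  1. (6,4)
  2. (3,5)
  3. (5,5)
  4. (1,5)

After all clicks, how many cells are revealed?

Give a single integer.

Click 1 (6,4) count=2: revealed 1 new [(6,4)] -> total=1
Click 2 (3,5) count=1: revealed 1 new [(3,5)] -> total=2
Click 3 (5,5) count=2: revealed 1 new [(5,5)] -> total=3
Click 4 (1,5) count=0: revealed 11 new [(0,4) (0,5) (0,6) (1,4) (1,5) (1,6) (2,4) (2,5) (2,6) (3,4) (3,6)] -> total=14

Answer: 14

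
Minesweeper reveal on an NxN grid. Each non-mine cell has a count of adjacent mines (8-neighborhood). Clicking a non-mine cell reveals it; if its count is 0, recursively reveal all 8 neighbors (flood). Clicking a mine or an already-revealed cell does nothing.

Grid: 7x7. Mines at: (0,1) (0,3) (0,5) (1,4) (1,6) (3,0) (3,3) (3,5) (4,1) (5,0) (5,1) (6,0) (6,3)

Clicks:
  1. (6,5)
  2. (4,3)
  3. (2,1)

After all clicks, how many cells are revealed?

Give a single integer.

Click 1 (6,5) count=0: revealed 9 new [(4,4) (4,5) (4,6) (5,4) (5,5) (5,6) (6,4) (6,5) (6,6)] -> total=9
Click 2 (4,3) count=1: revealed 1 new [(4,3)] -> total=10
Click 3 (2,1) count=1: revealed 1 new [(2,1)] -> total=11

Answer: 11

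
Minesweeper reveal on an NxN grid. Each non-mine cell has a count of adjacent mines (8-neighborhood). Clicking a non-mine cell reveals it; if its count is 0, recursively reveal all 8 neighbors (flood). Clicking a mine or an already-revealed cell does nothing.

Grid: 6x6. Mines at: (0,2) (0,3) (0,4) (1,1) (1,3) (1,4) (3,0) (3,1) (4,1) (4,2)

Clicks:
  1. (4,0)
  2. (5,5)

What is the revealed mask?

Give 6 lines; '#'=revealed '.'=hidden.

Click 1 (4,0) count=3: revealed 1 new [(4,0)] -> total=1
Click 2 (5,5) count=0: revealed 12 new [(2,3) (2,4) (2,5) (3,3) (3,4) (3,5) (4,3) (4,4) (4,5) (5,3) (5,4) (5,5)] -> total=13

Answer: ......
......
...###
...###
#..###
...###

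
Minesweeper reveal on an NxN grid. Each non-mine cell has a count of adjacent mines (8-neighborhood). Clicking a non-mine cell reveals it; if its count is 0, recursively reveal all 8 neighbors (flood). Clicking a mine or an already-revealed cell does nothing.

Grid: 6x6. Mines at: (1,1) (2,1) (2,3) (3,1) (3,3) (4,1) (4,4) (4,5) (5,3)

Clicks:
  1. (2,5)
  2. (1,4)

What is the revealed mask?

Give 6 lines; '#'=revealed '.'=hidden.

Click 1 (2,5) count=0: revealed 12 new [(0,2) (0,3) (0,4) (0,5) (1,2) (1,3) (1,4) (1,5) (2,4) (2,5) (3,4) (3,5)] -> total=12
Click 2 (1,4) count=1: revealed 0 new [(none)] -> total=12

Answer: ..####
..####
....##
....##
......
......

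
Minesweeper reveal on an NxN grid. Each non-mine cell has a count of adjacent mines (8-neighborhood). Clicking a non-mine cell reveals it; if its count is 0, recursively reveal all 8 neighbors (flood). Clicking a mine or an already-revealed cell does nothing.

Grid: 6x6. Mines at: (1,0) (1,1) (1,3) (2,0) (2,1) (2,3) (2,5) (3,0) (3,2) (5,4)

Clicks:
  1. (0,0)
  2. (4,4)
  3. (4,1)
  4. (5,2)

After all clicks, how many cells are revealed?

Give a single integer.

Click 1 (0,0) count=2: revealed 1 new [(0,0)] -> total=1
Click 2 (4,4) count=1: revealed 1 new [(4,4)] -> total=2
Click 3 (4,1) count=2: revealed 1 new [(4,1)] -> total=3
Click 4 (5,2) count=0: revealed 7 new [(4,0) (4,2) (4,3) (5,0) (5,1) (5,2) (5,3)] -> total=10

Answer: 10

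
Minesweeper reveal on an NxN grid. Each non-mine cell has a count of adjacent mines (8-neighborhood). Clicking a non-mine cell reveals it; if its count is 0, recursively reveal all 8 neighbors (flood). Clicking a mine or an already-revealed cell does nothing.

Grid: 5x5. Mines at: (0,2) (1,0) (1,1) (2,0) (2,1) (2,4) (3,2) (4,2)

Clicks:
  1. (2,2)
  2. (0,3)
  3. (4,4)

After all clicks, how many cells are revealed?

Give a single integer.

Click 1 (2,2) count=3: revealed 1 new [(2,2)] -> total=1
Click 2 (0,3) count=1: revealed 1 new [(0,3)] -> total=2
Click 3 (4,4) count=0: revealed 4 new [(3,3) (3,4) (4,3) (4,4)] -> total=6

Answer: 6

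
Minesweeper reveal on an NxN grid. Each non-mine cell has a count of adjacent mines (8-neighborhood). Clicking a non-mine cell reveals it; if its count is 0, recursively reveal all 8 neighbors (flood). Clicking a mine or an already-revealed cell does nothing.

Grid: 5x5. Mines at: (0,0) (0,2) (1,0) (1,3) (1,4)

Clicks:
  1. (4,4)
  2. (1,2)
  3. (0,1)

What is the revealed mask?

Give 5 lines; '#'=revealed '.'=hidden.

Click 1 (4,4) count=0: revealed 15 new [(2,0) (2,1) (2,2) (2,3) (2,4) (3,0) (3,1) (3,2) (3,3) (3,4) (4,0) (4,1) (4,2) (4,3) (4,4)] -> total=15
Click 2 (1,2) count=2: revealed 1 new [(1,2)] -> total=16
Click 3 (0,1) count=3: revealed 1 new [(0,1)] -> total=17

Answer: .#...
..#..
#####
#####
#####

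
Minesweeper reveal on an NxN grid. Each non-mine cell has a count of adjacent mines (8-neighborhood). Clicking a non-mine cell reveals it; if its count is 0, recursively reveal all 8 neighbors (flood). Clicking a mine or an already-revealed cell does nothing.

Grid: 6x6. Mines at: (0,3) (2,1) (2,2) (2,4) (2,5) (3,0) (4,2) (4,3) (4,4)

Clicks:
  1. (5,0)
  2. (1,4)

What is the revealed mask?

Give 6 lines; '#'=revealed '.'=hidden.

Click 1 (5,0) count=0: revealed 4 new [(4,0) (4,1) (5,0) (5,1)] -> total=4
Click 2 (1,4) count=3: revealed 1 new [(1,4)] -> total=5

Answer: ......
....#.
......
......
##....
##....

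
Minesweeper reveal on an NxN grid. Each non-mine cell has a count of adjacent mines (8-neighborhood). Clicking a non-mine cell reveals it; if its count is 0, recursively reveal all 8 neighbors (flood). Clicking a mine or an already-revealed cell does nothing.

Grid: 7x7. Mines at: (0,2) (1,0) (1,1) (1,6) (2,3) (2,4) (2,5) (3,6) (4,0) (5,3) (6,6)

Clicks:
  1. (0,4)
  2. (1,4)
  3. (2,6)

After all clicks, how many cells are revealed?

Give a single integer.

Click 1 (0,4) count=0: revealed 6 new [(0,3) (0,4) (0,5) (1,3) (1,4) (1,5)] -> total=6
Click 2 (1,4) count=3: revealed 0 new [(none)] -> total=6
Click 3 (2,6) count=3: revealed 1 new [(2,6)] -> total=7

Answer: 7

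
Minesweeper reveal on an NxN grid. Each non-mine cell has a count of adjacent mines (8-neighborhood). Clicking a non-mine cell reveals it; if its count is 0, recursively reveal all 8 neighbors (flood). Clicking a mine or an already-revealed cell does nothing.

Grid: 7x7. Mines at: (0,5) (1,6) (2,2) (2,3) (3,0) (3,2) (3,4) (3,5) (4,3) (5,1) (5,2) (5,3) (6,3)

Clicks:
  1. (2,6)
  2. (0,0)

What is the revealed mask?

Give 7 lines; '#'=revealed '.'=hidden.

Answer: #####..
#####..
##....#
.......
.......
.......
.......

Derivation:
Click 1 (2,6) count=2: revealed 1 new [(2,6)] -> total=1
Click 2 (0,0) count=0: revealed 12 new [(0,0) (0,1) (0,2) (0,3) (0,4) (1,0) (1,1) (1,2) (1,3) (1,4) (2,0) (2,1)] -> total=13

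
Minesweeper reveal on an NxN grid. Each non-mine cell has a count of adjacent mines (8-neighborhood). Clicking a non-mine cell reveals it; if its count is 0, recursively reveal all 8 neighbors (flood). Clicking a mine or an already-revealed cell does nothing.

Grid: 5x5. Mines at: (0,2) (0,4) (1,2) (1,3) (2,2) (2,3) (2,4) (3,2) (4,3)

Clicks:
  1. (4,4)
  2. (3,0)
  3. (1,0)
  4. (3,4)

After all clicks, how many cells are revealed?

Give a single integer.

Click 1 (4,4) count=1: revealed 1 new [(4,4)] -> total=1
Click 2 (3,0) count=0: revealed 10 new [(0,0) (0,1) (1,0) (1,1) (2,0) (2,1) (3,0) (3,1) (4,0) (4,1)] -> total=11
Click 3 (1,0) count=0: revealed 0 new [(none)] -> total=11
Click 4 (3,4) count=3: revealed 1 new [(3,4)] -> total=12

Answer: 12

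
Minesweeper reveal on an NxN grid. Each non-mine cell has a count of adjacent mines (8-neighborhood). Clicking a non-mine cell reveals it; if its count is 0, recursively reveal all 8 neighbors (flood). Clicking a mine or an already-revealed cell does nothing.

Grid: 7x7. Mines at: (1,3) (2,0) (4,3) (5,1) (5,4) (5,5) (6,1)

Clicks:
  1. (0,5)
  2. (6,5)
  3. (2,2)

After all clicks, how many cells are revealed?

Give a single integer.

Answer: 17

Derivation:
Click 1 (0,5) count=0: revealed 15 new [(0,4) (0,5) (0,6) (1,4) (1,5) (1,6) (2,4) (2,5) (2,6) (3,4) (3,5) (3,6) (4,4) (4,5) (4,6)] -> total=15
Click 2 (6,5) count=2: revealed 1 new [(6,5)] -> total=16
Click 3 (2,2) count=1: revealed 1 new [(2,2)] -> total=17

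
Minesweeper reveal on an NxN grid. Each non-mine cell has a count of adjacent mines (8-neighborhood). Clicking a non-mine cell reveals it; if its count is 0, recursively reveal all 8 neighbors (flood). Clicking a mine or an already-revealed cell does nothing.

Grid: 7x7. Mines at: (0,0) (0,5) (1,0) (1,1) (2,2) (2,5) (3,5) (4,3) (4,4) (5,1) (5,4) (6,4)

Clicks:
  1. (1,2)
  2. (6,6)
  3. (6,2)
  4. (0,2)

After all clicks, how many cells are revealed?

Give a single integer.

Answer: 9

Derivation:
Click 1 (1,2) count=2: revealed 1 new [(1,2)] -> total=1
Click 2 (6,6) count=0: revealed 6 new [(4,5) (4,6) (5,5) (5,6) (6,5) (6,6)] -> total=7
Click 3 (6,2) count=1: revealed 1 new [(6,2)] -> total=8
Click 4 (0,2) count=1: revealed 1 new [(0,2)] -> total=9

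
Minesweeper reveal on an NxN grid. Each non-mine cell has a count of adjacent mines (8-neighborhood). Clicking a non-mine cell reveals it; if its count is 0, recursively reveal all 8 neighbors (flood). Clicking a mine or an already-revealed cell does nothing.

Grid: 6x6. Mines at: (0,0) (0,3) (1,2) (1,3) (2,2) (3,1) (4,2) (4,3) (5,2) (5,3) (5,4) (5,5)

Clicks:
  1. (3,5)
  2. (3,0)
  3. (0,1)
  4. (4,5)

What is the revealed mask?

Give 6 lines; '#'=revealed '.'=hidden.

Click 1 (3,5) count=0: revealed 10 new [(0,4) (0,5) (1,4) (1,5) (2,4) (2,5) (3,4) (3,5) (4,4) (4,5)] -> total=10
Click 2 (3,0) count=1: revealed 1 new [(3,0)] -> total=11
Click 3 (0,1) count=2: revealed 1 new [(0,1)] -> total=12
Click 4 (4,5) count=2: revealed 0 new [(none)] -> total=12

Answer: .#..##
....##
....##
#...##
....##
......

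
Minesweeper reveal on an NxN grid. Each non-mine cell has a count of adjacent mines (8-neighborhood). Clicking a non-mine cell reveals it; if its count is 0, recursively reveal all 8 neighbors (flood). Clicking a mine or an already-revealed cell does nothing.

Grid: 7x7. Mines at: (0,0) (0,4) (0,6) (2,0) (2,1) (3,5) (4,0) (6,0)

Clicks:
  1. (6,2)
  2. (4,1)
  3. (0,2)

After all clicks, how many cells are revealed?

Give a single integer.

Answer: 32

Derivation:
Click 1 (6,2) count=0: revealed 28 new [(1,2) (1,3) (1,4) (2,2) (2,3) (2,4) (3,1) (3,2) (3,3) (3,4) (4,1) (4,2) (4,3) (4,4) (4,5) (4,6) (5,1) (5,2) (5,3) (5,4) (5,5) (5,6) (6,1) (6,2) (6,3) (6,4) (6,5) (6,6)] -> total=28
Click 2 (4,1) count=1: revealed 0 new [(none)] -> total=28
Click 3 (0,2) count=0: revealed 4 new [(0,1) (0,2) (0,3) (1,1)] -> total=32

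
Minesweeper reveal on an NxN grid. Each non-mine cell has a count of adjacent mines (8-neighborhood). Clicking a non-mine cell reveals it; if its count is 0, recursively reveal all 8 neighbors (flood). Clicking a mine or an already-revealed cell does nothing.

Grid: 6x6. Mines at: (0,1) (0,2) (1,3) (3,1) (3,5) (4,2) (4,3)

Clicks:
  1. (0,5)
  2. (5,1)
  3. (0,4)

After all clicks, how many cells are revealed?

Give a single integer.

Click 1 (0,5) count=0: revealed 6 new [(0,4) (0,5) (1,4) (1,5) (2,4) (2,5)] -> total=6
Click 2 (5,1) count=1: revealed 1 new [(5,1)] -> total=7
Click 3 (0,4) count=1: revealed 0 new [(none)] -> total=7

Answer: 7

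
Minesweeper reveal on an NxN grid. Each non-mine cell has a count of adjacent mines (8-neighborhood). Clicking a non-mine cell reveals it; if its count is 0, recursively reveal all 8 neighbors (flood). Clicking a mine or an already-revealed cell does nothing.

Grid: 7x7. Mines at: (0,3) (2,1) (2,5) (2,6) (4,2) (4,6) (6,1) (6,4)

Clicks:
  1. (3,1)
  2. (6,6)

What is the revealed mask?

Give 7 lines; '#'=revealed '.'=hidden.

Click 1 (3,1) count=2: revealed 1 new [(3,1)] -> total=1
Click 2 (6,6) count=0: revealed 4 new [(5,5) (5,6) (6,5) (6,6)] -> total=5

Answer: .......
.......
.......
.#.....
.......
.....##
.....##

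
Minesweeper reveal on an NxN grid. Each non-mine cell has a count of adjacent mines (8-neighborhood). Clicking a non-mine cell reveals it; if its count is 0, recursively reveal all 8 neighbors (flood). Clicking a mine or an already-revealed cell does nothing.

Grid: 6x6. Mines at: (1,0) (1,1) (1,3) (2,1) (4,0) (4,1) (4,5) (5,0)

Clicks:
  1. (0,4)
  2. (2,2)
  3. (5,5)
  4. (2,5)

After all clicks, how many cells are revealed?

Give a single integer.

Click 1 (0,4) count=1: revealed 1 new [(0,4)] -> total=1
Click 2 (2,2) count=3: revealed 1 new [(2,2)] -> total=2
Click 3 (5,5) count=1: revealed 1 new [(5,5)] -> total=3
Click 4 (2,5) count=0: revealed 7 new [(0,5) (1,4) (1,5) (2,4) (2,5) (3,4) (3,5)] -> total=10

Answer: 10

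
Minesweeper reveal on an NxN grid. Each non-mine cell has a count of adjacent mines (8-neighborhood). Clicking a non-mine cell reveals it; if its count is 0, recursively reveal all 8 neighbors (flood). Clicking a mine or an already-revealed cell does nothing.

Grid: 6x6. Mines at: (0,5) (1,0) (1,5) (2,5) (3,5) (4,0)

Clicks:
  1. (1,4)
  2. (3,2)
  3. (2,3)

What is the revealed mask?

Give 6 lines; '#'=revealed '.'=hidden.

Answer: .####.
.####.
.####.
.####.
.#####
.#####

Derivation:
Click 1 (1,4) count=3: revealed 1 new [(1,4)] -> total=1
Click 2 (3,2) count=0: revealed 25 new [(0,1) (0,2) (0,3) (0,4) (1,1) (1,2) (1,3) (2,1) (2,2) (2,3) (2,4) (3,1) (3,2) (3,3) (3,4) (4,1) (4,2) (4,3) (4,4) (4,5) (5,1) (5,2) (5,3) (5,4) (5,5)] -> total=26
Click 3 (2,3) count=0: revealed 0 new [(none)] -> total=26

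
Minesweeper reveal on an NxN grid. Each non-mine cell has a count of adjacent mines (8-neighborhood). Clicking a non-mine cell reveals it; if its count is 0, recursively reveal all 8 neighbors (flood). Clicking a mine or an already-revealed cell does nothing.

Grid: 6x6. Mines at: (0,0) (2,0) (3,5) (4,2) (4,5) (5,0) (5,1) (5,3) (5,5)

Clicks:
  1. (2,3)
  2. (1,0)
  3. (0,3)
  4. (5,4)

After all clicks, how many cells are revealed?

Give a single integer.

Click 1 (2,3) count=0: revealed 19 new [(0,1) (0,2) (0,3) (0,4) (0,5) (1,1) (1,2) (1,3) (1,4) (1,5) (2,1) (2,2) (2,3) (2,4) (2,5) (3,1) (3,2) (3,3) (3,4)] -> total=19
Click 2 (1,0) count=2: revealed 1 new [(1,0)] -> total=20
Click 3 (0,3) count=0: revealed 0 new [(none)] -> total=20
Click 4 (5,4) count=3: revealed 1 new [(5,4)] -> total=21

Answer: 21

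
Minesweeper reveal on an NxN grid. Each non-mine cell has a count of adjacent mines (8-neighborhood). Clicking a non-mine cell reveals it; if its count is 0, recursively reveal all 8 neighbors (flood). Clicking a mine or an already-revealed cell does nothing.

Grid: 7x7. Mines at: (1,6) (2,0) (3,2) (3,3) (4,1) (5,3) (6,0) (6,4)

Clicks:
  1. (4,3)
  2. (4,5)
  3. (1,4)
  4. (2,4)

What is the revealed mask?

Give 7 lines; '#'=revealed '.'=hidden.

Click 1 (4,3) count=3: revealed 1 new [(4,3)] -> total=1
Click 2 (4,5) count=0: revealed 14 new [(2,4) (2,5) (2,6) (3,4) (3,5) (3,6) (4,4) (4,5) (4,6) (5,4) (5,5) (5,6) (6,5) (6,6)] -> total=15
Click 3 (1,4) count=0: revealed 15 new [(0,0) (0,1) (0,2) (0,3) (0,4) (0,5) (1,0) (1,1) (1,2) (1,3) (1,4) (1,5) (2,1) (2,2) (2,3)] -> total=30
Click 4 (2,4) count=1: revealed 0 new [(none)] -> total=30

Answer: ######.
######.
.######
....###
...####
....###
.....##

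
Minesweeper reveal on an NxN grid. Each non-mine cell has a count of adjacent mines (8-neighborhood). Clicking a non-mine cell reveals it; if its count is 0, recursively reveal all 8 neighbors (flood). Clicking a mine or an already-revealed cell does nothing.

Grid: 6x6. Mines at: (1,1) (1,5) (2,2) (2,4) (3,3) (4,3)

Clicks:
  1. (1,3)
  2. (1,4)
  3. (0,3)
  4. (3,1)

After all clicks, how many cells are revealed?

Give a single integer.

Click 1 (1,3) count=2: revealed 1 new [(1,3)] -> total=1
Click 2 (1,4) count=2: revealed 1 new [(1,4)] -> total=2
Click 3 (0,3) count=0: revealed 4 new [(0,2) (0,3) (0,4) (1,2)] -> total=6
Click 4 (3,1) count=1: revealed 1 new [(3,1)] -> total=7

Answer: 7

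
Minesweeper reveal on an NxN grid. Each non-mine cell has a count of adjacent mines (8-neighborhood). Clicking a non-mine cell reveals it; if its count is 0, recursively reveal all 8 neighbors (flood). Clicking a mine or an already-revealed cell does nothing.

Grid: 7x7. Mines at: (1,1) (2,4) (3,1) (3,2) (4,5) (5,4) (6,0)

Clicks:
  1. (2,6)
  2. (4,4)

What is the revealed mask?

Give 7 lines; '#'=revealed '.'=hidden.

Answer: ..#####
..#####
.....##
.....##
....#..
.......
.......

Derivation:
Click 1 (2,6) count=0: revealed 14 new [(0,2) (0,3) (0,4) (0,5) (0,6) (1,2) (1,3) (1,4) (1,5) (1,6) (2,5) (2,6) (3,5) (3,6)] -> total=14
Click 2 (4,4) count=2: revealed 1 new [(4,4)] -> total=15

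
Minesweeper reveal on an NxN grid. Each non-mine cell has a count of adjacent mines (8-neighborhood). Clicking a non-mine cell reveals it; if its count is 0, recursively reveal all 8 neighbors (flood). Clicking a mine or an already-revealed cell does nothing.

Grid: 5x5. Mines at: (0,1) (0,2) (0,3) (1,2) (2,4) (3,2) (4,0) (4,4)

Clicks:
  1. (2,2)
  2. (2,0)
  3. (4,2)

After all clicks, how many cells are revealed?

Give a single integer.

Answer: 8

Derivation:
Click 1 (2,2) count=2: revealed 1 new [(2,2)] -> total=1
Click 2 (2,0) count=0: revealed 6 new [(1,0) (1,1) (2,0) (2,1) (3,0) (3,1)] -> total=7
Click 3 (4,2) count=1: revealed 1 new [(4,2)] -> total=8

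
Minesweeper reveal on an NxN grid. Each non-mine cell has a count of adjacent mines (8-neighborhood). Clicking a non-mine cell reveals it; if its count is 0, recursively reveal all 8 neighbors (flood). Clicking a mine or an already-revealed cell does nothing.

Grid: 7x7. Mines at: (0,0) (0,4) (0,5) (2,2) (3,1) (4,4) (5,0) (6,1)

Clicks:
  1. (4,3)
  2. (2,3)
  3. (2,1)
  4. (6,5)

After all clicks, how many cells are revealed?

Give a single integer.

Click 1 (4,3) count=1: revealed 1 new [(4,3)] -> total=1
Click 2 (2,3) count=1: revealed 1 new [(2,3)] -> total=2
Click 3 (2,1) count=2: revealed 1 new [(2,1)] -> total=3
Click 4 (6,5) count=0: revealed 23 new [(1,3) (1,4) (1,5) (1,6) (2,4) (2,5) (2,6) (3,3) (3,4) (3,5) (3,6) (4,5) (4,6) (5,2) (5,3) (5,4) (5,5) (5,6) (6,2) (6,3) (6,4) (6,5) (6,6)] -> total=26

Answer: 26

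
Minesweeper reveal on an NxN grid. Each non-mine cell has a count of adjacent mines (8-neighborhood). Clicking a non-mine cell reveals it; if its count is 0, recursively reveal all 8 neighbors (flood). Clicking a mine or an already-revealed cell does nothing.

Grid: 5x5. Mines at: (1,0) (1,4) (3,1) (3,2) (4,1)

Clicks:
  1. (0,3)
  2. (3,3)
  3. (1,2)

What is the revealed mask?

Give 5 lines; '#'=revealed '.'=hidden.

Answer: .###.
.###.
.###.
...#.
.....

Derivation:
Click 1 (0,3) count=1: revealed 1 new [(0,3)] -> total=1
Click 2 (3,3) count=1: revealed 1 new [(3,3)] -> total=2
Click 3 (1,2) count=0: revealed 8 new [(0,1) (0,2) (1,1) (1,2) (1,3) (2,1) (2,2) (2,3)] -> total=10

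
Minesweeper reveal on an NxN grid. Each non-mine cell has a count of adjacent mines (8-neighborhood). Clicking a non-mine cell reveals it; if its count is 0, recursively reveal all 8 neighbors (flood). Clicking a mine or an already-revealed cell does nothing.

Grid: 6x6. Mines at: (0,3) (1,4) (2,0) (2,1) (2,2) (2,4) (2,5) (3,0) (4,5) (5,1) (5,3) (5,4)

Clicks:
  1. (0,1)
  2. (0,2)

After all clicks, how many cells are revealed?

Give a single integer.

Answer: 6

Derivation:
Click 1 (0,1) count=0: revealed 6 new [(0,0) (0,1) (0,2) (1,0) (1,1) (1,2)] -> total=6
Click 2 (0,2) count=1: revealed 0 new [(none)] -> total=6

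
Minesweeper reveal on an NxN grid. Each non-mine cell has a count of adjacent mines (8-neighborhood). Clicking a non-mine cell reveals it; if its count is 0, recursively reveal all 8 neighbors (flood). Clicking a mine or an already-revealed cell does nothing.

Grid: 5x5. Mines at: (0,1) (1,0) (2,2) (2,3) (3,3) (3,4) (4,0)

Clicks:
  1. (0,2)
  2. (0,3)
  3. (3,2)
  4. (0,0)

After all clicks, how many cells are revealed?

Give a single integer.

Answer: 8

Derivation:
Click 1 (0,2) count=1: revealed 1 new [(0,2)] -> total=1
Click 2 (0,3) count=0: revealed 5 new [(0,3) (0,4) (1,2) (1,3) (1,4)] -> total=6
Click 3 (3,2) count=3: revealed 1 new [(3,2)] -> total=7
Click 4 (0,0) count=2: revealed 1 new [(0,0)] -> total=8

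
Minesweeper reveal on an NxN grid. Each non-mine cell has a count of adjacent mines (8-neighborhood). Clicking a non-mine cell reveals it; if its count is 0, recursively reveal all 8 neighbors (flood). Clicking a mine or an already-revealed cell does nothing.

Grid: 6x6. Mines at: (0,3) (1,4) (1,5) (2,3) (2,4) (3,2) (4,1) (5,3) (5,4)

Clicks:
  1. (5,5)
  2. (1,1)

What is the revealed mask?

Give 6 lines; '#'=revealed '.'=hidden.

Click 1 (5,5) count=1: revealed 1 new [(5,5)] -> total=1
Click 2 (1,1) count=0: revealed 11 new [(0,0) (0,1) (0,2) (1,0) (1,1) (1,2) (2,0) (2,1) (2,2) (3,0) (3,1)] -> total=12

Answer: ###...
###...
###...
##....
......
.....#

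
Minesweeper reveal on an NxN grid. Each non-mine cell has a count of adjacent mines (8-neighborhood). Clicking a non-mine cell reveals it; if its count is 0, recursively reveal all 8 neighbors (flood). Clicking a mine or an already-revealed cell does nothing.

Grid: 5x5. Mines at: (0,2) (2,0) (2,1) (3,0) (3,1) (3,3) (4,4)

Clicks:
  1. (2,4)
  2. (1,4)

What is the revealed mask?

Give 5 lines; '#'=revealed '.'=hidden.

Click 1 (2,4) count=1: revealed 1 new [(2,4)] -> total=1
Click 2 (1,4) count=0: revealed 5 new [(0,3) (0,4) (1,3) (1,4) (2,3)] -> total=6

Answer: ...##
...##
...##
.....
.....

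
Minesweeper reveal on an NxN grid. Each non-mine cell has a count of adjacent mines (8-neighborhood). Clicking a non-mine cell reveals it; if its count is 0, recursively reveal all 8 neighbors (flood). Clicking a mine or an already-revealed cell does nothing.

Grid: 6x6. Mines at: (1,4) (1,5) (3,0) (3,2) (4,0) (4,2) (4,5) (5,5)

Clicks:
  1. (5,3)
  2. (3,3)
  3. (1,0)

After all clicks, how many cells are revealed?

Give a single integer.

Answer: 14

Derivation:
Click 1 (5,3) count=1: revealed 1 new [(5,3)] -> total=1
Click 2 (3,3) count=2: revealed 1 new [(3,3)] -> total=2
Click 3 (1,0) count=0: revealed 12 new [(0,0) (0,1) (0,2) (0,3) (1,0) (1,1) (1,2) (1,3) (2,0) (2,1) (2,2) (2,3)] -> total=14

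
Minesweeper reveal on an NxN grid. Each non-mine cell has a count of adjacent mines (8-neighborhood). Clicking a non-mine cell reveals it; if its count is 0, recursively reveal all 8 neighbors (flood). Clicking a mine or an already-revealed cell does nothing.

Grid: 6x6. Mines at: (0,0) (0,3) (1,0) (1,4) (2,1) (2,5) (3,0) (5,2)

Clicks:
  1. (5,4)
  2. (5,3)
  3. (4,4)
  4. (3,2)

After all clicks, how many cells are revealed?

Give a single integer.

Click 1 (5,4) count=0: revealed 14 new [(2,2) (2,3) (2,4) (3,2) (3,3) (3,4) (3,5) (4,2) (4,3) (4,4) (4,5) (5,3) (5,4) (5,5)] -> total=14
Click 2 (5,3) count=1: revealed 0 new [(none)] -> total=14
Click 3 (4,4) count=0: revealed 0 new [(none)] -> total=14
Click 4 (3,2) count=1: revealed 0 new [(none)] -> total=14

Answer: 14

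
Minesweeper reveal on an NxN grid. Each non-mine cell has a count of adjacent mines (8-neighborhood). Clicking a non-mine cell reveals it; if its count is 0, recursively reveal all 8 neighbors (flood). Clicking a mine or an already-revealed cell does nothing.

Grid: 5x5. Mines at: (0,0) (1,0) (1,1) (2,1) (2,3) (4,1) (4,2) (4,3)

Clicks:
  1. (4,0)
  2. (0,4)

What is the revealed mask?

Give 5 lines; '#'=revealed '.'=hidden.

Click 1 (4,0) count=1: revealed 1 new [(4,0)] -> total=1
Click 2 (0,4) count=0: revealed 6 new [(0,2) (0,3) (0,4) (1,2) (1,3) (1,4)] -> total=7

Answer: ..###
..###
.....
.....
#....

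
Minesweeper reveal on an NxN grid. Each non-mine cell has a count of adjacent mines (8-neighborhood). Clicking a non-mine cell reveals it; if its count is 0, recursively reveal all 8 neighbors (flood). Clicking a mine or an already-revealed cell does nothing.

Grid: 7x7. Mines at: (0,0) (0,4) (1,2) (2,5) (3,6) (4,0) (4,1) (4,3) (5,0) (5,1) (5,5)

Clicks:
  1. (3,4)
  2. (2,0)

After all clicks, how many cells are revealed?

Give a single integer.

Click 1 (3,4) count=2: revealed 1 new [(3,4)] -> total=1
Click 2 (2,0) count=0: revealed 6 new [(1,0) (1,1) (2,0) (2,1) (3,0) (3,1)] -> total=7

Answer: 7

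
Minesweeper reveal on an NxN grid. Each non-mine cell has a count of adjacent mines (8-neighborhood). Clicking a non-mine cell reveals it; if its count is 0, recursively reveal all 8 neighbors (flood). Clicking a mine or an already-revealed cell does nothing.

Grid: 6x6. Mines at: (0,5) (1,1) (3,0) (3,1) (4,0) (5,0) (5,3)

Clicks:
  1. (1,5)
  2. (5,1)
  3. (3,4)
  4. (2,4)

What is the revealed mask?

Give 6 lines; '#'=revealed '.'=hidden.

Click 1 (1,5) count=1: revealed 1 new [(1,5)] -> total=1
Click 2 (5,1) count=2: revealed 1 new [(5,1)] -> total=2
Click 3 (3,4) count=0: revealed 20 new [(0,2) (0,3) (0,4) (1,2) (1,3) (1,4) (2,2) (2,3) (2,4) (2,5) (3,2) (3,3) (3,4) (3,5) (4,2) (4,3) (4,4) (4,5) (5,4) (5,5)] -> total=22
Click 4 (2,4) count=0: revealed 0 new [(none)] -> total=22

Answer: ..###.
..####
..####
..####
..####
.#..##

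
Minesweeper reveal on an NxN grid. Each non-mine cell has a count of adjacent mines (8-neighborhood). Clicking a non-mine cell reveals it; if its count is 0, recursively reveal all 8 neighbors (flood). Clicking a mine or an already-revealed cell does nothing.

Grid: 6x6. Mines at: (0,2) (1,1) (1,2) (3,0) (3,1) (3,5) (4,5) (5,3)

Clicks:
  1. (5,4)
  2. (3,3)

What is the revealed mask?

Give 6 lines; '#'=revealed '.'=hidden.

Answer: ......
......
..###.
..###.
..###.
....#.

Derivation:
Click 1 (5,4) count=2: revealed 1 new [(5,4)] -> total=1
Click 2 (3,3) count=0: revealed 9 new [(2,2) (2,3) (2,4) (3,2) (3,3) (3,4) (4,2) (4,3) (4,4)] -> total=10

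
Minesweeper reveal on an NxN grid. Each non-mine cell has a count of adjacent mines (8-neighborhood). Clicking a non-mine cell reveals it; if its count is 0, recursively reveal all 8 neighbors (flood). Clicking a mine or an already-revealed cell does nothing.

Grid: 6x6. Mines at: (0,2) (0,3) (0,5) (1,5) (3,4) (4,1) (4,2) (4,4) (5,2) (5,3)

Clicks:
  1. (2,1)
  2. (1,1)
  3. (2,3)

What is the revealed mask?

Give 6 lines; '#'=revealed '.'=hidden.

Click 1 (2,1) count=0: revealed 14 new [(0,0) (0,1) (1,0) (1,1) (1,2) (1,3) (2,0) (2,1) (2,2) (2,3) (3,0) (3,1) (3,2) (3,3)] -> total=14
Click 2 (1,1) count=1: revealed 0 new [(none)] -> total=14
Click 3 (2,3) count=1: revealed 0 new [(none)] -> total=14

Answer: ##....
####..
####..
####..
......
......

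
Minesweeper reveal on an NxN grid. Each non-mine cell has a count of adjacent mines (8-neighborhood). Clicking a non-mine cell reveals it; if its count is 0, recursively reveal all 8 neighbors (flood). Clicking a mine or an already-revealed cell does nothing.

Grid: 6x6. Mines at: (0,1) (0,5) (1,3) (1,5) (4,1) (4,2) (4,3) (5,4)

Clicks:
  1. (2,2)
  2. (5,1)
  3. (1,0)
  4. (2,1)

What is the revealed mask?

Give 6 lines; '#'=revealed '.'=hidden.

Click 1 (2,2) count=1: revealed 1 new [(2,2)] -> total=1
Click 2 (5,1) count=2: revealed 1 new [(5,1)] -> total=2
Click 3 (1,0) count=1: revealed 1 new [(1,0)] -> total=3
Click 4 (2,1) count=0: revealed 7 new [(1,1) (1,2) (2,0) (2,1) (3,0) (3,1) (3,2)] -> total=10

Answer: ......
###...
###...
###...
......
.#....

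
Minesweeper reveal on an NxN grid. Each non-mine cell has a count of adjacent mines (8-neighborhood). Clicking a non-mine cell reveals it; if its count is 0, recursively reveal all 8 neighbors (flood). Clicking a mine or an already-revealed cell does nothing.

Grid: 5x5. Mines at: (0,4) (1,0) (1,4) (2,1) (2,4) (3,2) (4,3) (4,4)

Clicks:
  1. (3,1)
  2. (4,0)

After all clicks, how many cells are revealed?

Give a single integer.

Answer: 4

Derivation:
Click 1 (3,1) count=2: revealed 1 new [(3,1)] -> total=1
Click 2 (4,0) count=0: revealed 3 new [(3,0) (4,0) (4,1)] -> total=4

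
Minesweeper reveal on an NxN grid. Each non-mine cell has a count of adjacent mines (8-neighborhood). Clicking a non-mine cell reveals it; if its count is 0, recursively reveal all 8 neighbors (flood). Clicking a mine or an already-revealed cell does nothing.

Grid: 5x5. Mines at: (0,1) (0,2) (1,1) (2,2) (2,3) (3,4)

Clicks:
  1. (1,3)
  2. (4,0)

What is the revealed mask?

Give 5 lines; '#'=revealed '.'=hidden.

Answer: .....
...#.
##...
####.
####.

Derivation:
Click 1 (1,3) count=3: revealed 1 new [(1,3)] -> total=1
Click 2 (4,0) count=0: revealed 10 new [(2,0) (2,1) (3,0) (3,1) (3,2) (3,3) (4,0) (4,1) (4,2) (4,3)] -> total=11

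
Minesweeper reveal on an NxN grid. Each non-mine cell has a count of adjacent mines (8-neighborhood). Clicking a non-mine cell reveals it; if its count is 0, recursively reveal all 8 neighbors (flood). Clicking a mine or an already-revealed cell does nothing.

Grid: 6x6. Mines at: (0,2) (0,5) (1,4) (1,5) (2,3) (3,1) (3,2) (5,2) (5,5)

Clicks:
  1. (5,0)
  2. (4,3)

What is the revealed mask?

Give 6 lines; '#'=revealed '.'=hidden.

Click 1 (5,0) count=0: revealed 4 new [(4,0) (4,1) (5,0) (5,1)] -> total=4
Click 2 (4,3) count=2: revealed 1 new [(4,3)] -> total=5

Answer: ......
......
......
......
##.#..
##....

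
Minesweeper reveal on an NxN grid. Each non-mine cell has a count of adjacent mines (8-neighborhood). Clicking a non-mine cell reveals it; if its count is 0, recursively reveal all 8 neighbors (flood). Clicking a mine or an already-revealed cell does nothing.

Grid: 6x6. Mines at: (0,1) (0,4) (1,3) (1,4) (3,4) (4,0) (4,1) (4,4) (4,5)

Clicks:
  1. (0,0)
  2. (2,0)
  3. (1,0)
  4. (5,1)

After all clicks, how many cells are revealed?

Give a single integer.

Answer: 11

Derivation:
Click 1 (0,0) count=1: revealed 1 new [(0,0)] -> total=1
Click 2 (2,0) count=0: revealed 9 new [(1,0) (1,1) (1,2) (2,0) (2,1) (2,2) (3,0) (3,1) (3,2)] -> total=10
Click 3 (1,0) count=1: revealed 0 new [(none)] -> total=10
Click 4 (5,1) count=2: revealed 1 new [(5,1)] -> total=11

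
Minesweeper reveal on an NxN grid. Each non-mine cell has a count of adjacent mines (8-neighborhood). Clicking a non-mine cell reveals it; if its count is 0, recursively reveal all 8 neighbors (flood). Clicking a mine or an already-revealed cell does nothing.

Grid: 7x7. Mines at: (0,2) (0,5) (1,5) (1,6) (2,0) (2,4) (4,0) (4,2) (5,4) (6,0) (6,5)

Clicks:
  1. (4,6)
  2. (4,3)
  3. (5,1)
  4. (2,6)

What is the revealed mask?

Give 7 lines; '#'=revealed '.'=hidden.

Click 1 (4,6) count=0: revealed 8 new [(2,5) (2,6) (3,5) (3,6) (4,5) (4,6) (5,5) (5,6)] -> total=8
Click 2 (4,3) count=2: revealed 1 new [(4,3)] -> total=9
Click 3 (5,1) count=3: revealed 1 new [(5,1)] -> total=10
Click 4 (2,6) count=2: revealed 0 new [(none)] -> total=10

Answer: .......
.......
.....##
.....##
...#.##
.#...##
.......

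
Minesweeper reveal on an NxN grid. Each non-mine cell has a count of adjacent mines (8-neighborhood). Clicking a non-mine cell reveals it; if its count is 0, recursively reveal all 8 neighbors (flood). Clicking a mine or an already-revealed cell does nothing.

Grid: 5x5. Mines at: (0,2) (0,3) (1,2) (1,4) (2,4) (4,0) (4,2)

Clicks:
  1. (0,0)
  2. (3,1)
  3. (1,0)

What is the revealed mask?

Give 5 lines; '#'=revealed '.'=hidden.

Click 1 (0,0) count=0: revealed 8 new [(0,0) (0,1) (1,0) (1,1) (2,0) (2,1) (3,0) (3,1)] -> total=8
Click 2 (3,1) count=2: revealed 0 new [(none)] -> total=8
Click 3 (1,0) count=0: revealed 0 new [(none)] -> total=8

Answer: ##...
##...
##...
##...
.....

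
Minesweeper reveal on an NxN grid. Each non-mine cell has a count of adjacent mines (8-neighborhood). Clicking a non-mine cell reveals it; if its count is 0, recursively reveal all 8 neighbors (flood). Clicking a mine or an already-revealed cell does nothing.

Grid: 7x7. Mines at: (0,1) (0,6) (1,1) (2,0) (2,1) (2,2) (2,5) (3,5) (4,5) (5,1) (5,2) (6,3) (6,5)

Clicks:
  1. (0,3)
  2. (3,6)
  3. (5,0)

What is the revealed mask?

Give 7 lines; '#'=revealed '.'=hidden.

Answer: ..####.
..####.
.......
......#
.......
#......
.......

Derivation:
Click 1 (0,3) count=0: revealed 8 new [(0,2) (0,3) (0,4) (0,5) (1,2) (1,3) (1,4) (1,5)] -> total=8
Click 2 (3,6) count=3: revealed 1 new [(3,6)] -> total=9
Click 3 (5,0) count=1: revealed 1 new [(5,0)] -> total=10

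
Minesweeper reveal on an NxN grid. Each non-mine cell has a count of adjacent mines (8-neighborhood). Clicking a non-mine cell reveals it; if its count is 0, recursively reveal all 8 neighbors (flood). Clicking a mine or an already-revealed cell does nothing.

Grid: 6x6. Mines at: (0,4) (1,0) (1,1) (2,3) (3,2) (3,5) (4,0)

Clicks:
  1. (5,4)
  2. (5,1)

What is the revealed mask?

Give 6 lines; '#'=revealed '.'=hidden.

Answer: ......
......
......
......
.#####
.#####

Derivation:
Click 1 (5,4) count=0: revealed 10 new [(4,1) (4,2) (4,3) (4,4) (4,5) (5,1) (5,2) (5,3) (5,4) (5,5)] -> total=10
Click 2 (5,1) count=1: revealed 0 new [(none)] -> total=10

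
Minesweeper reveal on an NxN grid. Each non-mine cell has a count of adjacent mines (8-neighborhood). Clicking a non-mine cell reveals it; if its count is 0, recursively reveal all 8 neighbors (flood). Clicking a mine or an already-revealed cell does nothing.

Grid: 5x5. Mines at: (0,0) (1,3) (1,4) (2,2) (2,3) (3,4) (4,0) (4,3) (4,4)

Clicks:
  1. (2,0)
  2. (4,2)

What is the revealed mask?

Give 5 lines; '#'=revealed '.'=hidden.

Answer: .....
##...
##...
##...
..#..

Derivation:
Click 1 (2,0) count=0: revealed 6 new [(1,0) (1,1) (2,0) (2,1) (3,0) (3,1)] -> total=6
Click 2 (4,2) count=1: revealed 1 new [(4,2)] -> total=7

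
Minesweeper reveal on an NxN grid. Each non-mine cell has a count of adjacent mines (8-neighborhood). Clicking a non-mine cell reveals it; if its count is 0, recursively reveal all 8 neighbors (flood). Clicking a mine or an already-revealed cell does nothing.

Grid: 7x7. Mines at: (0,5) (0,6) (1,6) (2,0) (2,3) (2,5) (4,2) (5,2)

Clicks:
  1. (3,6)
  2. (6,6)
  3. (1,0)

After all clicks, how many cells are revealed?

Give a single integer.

Click 1 (3,6) count=1: revealed 1 new [(3,6)] -> total=1
Click 2 (6,6) count=0: revealed 15 new [(3,3) (3,4) (3,5) (4,3) (4,4) (4,5) (4,6) (5,3) (5,4) (5,5) (5,6) (6,3) (6,4) (6,5) (6,6)] -> total=16
Click 3 (1,0) count=1: revealed 1 new [(1,0)] -> total=17

Answer: 17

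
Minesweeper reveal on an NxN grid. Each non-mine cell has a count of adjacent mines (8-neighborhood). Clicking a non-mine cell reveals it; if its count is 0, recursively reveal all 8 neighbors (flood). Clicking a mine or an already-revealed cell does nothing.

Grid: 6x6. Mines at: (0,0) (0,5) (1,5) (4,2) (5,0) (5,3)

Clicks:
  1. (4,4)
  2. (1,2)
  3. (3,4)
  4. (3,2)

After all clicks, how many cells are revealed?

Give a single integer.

Answer: 28

Derivation:
Click 1 (4,4) count=1: revealed 1 new [(4,4)] -> total=1
Click 2 (1,2) count=0: revealed 27 new [(0,1) (0,2) (0,3) (0,4) (1,0) (1,1) (1,2) (1,3) (1,4) (2,0) (2,1) (2,2) (2,3) (2,4) (2,5) (3,0) (3,1) (3,2) (3,3) (3,4) (3,5) (4,0) (4,1) (4,3) (4,5) (5,4) (5,5)] -> total=28
Click 3 (3,4) count=0: revealed 0 new [(none)] -> total=28
Click 4 (3,2) count=1: revealed 0 new [(none)] -> total=28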